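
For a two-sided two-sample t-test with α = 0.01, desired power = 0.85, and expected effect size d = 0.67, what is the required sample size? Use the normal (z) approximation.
n = 59 per group

Sample size formula (two-sample t-test, normal approximation):
n = 2 · ((z_{α/2} + z_β) / d)²

z_{α/2} = 2.576 (for α = 0.01, two-sided)
z_β = 1.036 (for power = 0.85)
d = 0.67

n = 2 · ((2.576 + 1.036) / 0.67)²
n = 2 · (5.391)²
n ≈ 58.13
Round up to the next whole number: n = 59 per group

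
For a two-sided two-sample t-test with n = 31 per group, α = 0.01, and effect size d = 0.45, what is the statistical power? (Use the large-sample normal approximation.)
Power ≈ 0.21

Power calculation (two-sample t-test, normal approximation):
z_β = d · √(n/2) - z_{α/2}
z_β = 0.45 · √(31/2) - 2.576
z_β = 0.45 · 3.937 - 2.576
z_β = -0.804

Power = Φ(z_β) = Φ(-0.804) ≈ 0.211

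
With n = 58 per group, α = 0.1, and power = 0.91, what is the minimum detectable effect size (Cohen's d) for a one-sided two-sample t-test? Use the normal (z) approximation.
d ≈ 0.49

Minimum detectable effect (two-sample t-test, normal approximation):
d = (z_α + z_β) / √(n/2)
d = (1.282 + 1.341) / √(58/2)
d = 2.622 / 5.385
d ≈ 0.49

By Cohen's convention (0.2 small / 0.5 medium / 0.8 large): small effect.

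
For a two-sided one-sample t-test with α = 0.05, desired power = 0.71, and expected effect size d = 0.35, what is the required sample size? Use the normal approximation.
n = 52

Sample size formula (one-sample t-test, normal approximation):
n = ((z_{α/2} + z_β) / d)²

z_{α/2} = 1.960 (for α = 0.05, two-sided)
z_β = 0.553 (for power = 0.71)
d = 0.35

n = ((1.960 + 0.553) / 0.35)²
n = (7.180)²
n ≈ 51.55
Round up to the next whole number: n = 52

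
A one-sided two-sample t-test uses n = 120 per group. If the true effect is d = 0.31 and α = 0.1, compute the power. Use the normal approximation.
Power ≈ 0.87

Power calculation (two-sample t-test, normal approximation):
z_β = d · √(n/2) - z_α
z_β = 0.31 · √(120/2) - 1.282
z_β = 0.31 · 7.746 - 1.282
z_β = 1.120

Power = Φ(z_β) = Φ(1.120) ≈ 0.869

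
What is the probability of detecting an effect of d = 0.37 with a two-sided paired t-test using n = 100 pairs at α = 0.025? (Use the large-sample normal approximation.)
Power ≈ 0.93

Power calculation (paired t-test, normal approximation):
z_β = d · √n - z_{α/2}
z_β = 0.37 · √100 - 2.241
z_β = 0.37 · 10.000 - 2.241
z_β = 1.459

Power = Φ(z_β) = Φ(1.459) ≈ 0.928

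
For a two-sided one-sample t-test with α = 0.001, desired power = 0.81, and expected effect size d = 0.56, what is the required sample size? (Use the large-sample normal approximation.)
n = 56

Sample size formula (one-sample t-test, normal approximation):
n = ((z_{α/2} + z_β) / d)²

z_{α/2} = 3.291 (for α = 0.001, two-sided)
z_β = 0.878 (for power = 0.81)
d = 0.56

n = ((3.291 + 0.878) / 0.56)²
n = (7.445)²
n ≈ 55.43
Round up to the next whole number: n = 56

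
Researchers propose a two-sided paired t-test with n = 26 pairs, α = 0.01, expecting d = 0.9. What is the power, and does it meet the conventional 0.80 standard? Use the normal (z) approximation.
Power ≈ 0.98; the study is adequately powered (power ≥ 0.80)

Power calculation (paired t-test, normal approximation):
z_β = d · √n - z_{α/2}
z_β = 0.9 · √26 - 2.576
z_β = 0.9 · 5.099 - 2.576
z_β = 2.013

Power = Φ(z_β) = Φ(2.013) ≈ 0.978

Effect size d = 0.9 is large by Cohen's convention (0.2/0.5/0.8).

Threshold: power ≥ 0.80 is conventionally adequate.
Power ≈ 0.98 → the study is adequately powered (power ≥ 0.80).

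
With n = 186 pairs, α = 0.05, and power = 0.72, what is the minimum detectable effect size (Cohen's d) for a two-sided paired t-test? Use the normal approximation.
d ≈ 0.19

Minimum detectable effect (paired t-test, normal approximation):
d = (z_{α/2} + z_β) / √n
d = (1.960 + 0.583) / √186
d = 2.543 / 13.638
d ≈ 0.19

By Cohen's convention (0.2 small / 0.5 medium / 0.8 large): very small effect.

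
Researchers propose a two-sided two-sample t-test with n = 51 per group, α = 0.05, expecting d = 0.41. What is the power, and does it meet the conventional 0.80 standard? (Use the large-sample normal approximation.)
Power ≈ 0.54; the study is underpowered (power < 0.80)

Power calculation (two-sample t-test, normal approximation):
z_β = d · √(n/2) - z_{α/2}
z_β = 0.41 · √(51/2) - 1.960
z_β = 0.41 · 5.050 - 1.960
z_β = 0.110

Power = Φ(z_β) = Φ(0.110) ≈ 0.544

Effect size d = 0.41 is small by Cohen's convention (0.2/0.5/0.8).

Threshold: power ≥ 0.80 is conventionally adequate.
Power ≈ 0.54 → the study is underpowered (power < 0.80).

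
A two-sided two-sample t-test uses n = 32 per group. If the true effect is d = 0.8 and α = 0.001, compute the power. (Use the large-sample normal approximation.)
Power ≈ 0.46

Power calculation (two-sample t-test, normal approximation):
z_β = d · √(n/2) - z_{α/2}
z_β = 0.8 · √(32/2) - 3.291
z_β = 0.8 · 4.000 - 3.291
z_β = -0.091

Power = Φ(z_β) = Φ(-0.091) ≈ 0.464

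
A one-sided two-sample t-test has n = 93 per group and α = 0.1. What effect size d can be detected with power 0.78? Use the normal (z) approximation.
d ≈ 0.30

Minimum detectable effect (two-sample t-test, normal approximation):
d = (z_α + z_β) / √(n/2)
d = (1.282 + 0.772) / √(93/2)
d = 2.054 / 6.819
d ≈ 0.30

By Cohen's convention (0.2 small / 0.5 medium / 0.8 large): small effect.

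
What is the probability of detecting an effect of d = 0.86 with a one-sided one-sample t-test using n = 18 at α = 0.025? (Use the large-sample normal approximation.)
Power ≈ 0.95

Power calculation (one-sample t-test, normal approximation):
z_β = d · √n - z_α
z_β = 0.86 · √18 - 1.960
z_β = 0.86 · 4.243 - 1.960
z_β = 1.689

Power = Φ(z_β) = Φ(1.689) ≈ 0.954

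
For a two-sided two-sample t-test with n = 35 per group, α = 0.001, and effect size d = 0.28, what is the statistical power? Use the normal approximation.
Power ≈ 0.02

Power calculation (two-sample t-test, normal approximation):
z_β = d · √(n/2) - z_{α/2}
z_β = 0.28 · √(35/2) - 3.291
z_β = 0.28 · 4.183 - 3.291
z_β = -2.119

Power = Φ(z_β) = Φ(-2.119) ≈ 0.017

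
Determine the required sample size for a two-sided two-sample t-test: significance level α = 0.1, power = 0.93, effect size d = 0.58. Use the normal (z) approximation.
n = 58 per group

Sample size formula (two-sample t-test, normal approximation):
n = 2 · ((z_{α/2} + z_β) / d)²

z_{α/2} = 1.645 (for α = 0.1, two-sided)
z_β = 1.476 (for power = 0.93)
d = 0.58

n = 2 · ((1.645 + 1.476) / 0.58)²
n = 2 · (5.381)²
n ≈ 57.91
Round up to the next whole number: n = 58 per group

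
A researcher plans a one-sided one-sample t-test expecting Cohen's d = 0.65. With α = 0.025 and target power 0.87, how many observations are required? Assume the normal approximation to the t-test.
n = 23

Sample size formula (one-sample t-test, normal approximation):
n = ((z_α + z_β) / d)²

z_α = 1.960 (for α = 0.025, one-sided)
z_β = 1.126 (for power = 0.87)
d = 0.65

n = ((1.960 + 1.126) / 0.65)²
n = (4.748)²
n ≈ 22.54
Round up to the next whole number: n = 23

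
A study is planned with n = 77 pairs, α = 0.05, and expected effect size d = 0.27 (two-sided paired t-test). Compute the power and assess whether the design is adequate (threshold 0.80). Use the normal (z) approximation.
Power ≈ 0.66; the study is underpowered (power < 0.80)

Power calculation (paired t-test, normal approximation):
z_β = d · √n - z_{α/2}
z_β = 0.27 · √77 - 1.960
z_β = 0.27 · 8.775 - 1.960
z_β = 0.409

Power = Φ(z_β) = Φ(0.409) ≈ 0.659

Effect size d = 0.27 is small by Cohen's convention (0.2/0.5/0.8).

Threshold: power ≥ 0.80 is conventionally adequate.
Power ≈ 0.66 → the study is underpowered (power < 0.80).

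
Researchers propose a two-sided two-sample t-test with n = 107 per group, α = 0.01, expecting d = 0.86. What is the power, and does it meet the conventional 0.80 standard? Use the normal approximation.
Power ≈ 1.00; the study is adequately powered (power ≥ 0.80)

Power calculation (two-sample t-test, normal approximation):
z_β = d · √(n/2) - z_{α/2}
z_β = 0.86 · √(107/2) - 2.576
z_β = 0.86 · 7.314 - 2.576
z_β = 3.715

Power = Φ(z_β) = Φ(3.715) ≈ 1.000

Effect size d = 0.86 is large by Cohen's convention (0.2/0.5/0.8).

Threshold: power ≥ 0.80 is conventionally adequate.
Power ≈ 1.00 → the study is adequately powered (power ≥ 0.80).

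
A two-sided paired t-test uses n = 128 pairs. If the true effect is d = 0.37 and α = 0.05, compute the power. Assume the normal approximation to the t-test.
Power ≈ 0.99

Power calculation (paired t-test, normal approximation):
z_β = d · √n - z_{α/2}
z_β = 0.37 · √128 - 1.960
z_β = 0.37 · 11.314 - 1.960
z_β = 2.226

Power = Φ(z_β) = Φ(2.226) ≈ 0.987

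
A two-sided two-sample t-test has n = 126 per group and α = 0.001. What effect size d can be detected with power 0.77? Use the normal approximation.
d ≈ 0.51

Minimum detectable effect (two-sample t-test, normal approximation):
d = (z_{α/2} + z_β) / √(n/2)
d = (3.291 + 0.739) / √(126/2)
d = 4.029 / 7.937
d ≈ 0.51

By Cohen's convention (0.2 small / 0.5 medium / 0.8 large): medium effect.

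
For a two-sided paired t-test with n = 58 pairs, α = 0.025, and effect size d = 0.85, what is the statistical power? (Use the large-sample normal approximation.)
Power ≈ 1.00

Power calculation (paired t-test, normal approximation):
z_β = d · √n - z_{α/2}
z_β = 0.85 · √58 - 2.241
z_β = 0.85 · 7.616 - 2.241
z_β = 4.232

Power = Φ(z_β) = Φ(4.232) ≈ 1.000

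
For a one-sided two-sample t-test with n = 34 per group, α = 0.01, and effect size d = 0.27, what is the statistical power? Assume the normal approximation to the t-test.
Power ≈ 0.11

Power calculation (two-sample t-test, normal approximation):
z_β = d · √(n/2) - z_α
z_β = 0.27 · √(34/2) - 2.326
z_β = 0.27 · 4.123 - 2.326
z_β = -1.213

Power = Φ(z_β) = Φ(-1.213) ≈ 0.113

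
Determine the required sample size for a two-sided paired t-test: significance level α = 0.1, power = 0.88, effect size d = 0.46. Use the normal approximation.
n = 38 pairs

Sample size formula (paired t-test, normal approximation):
n = ((z_{α/2} + z_β) / d)²

z_{α/2} = 1.645 (for α = 0.1, two-sided)
z_β = 1.175 (for power = 0.88)
d = 0.46

n = ((1.645 + 1.175) / 0.46)²
n = (6.130)²
n ≈ 37.58
Round up to the next whole number: n = 38 pairs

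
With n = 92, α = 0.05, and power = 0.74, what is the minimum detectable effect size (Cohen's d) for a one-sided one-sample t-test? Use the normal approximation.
d ≈ 0.24

Minimum detectable effect (one-sample t-test, normal approximation):
d = (z_α + z_β) / √n
d = (1.645 + 0.643) / √92
d = 2.288 / 9.592
d ≈ 0.24

By Cohen's convention (0.2 small / 0.5 medium / 0.8 large): small effect.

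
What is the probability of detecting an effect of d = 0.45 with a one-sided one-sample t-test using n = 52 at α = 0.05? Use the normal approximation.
Power ≈ 0.95

Power calculation (one-sample t-test, normal approximation):
z_β = d · √n - z_α
z_β = 0.45 · √52 - 1.645
z_β = 0.45 · 7.211 - 1.645
z_β = 1.600

Power = Φ(z_β) = Φ(1.600) ≈ 0.945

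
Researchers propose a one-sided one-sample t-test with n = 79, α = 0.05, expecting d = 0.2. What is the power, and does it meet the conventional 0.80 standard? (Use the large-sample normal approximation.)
Power ≈ 0.55; the study is underpowered (power < 0.80)

Power calculation (one-sample t-test, normal approximation):
z_β = d · √n - z_α
z_β = 0.2 · √79 - 1.645
z_β = 0.2 · 8.888 - 1.645
z_β = 0.133

Power = Φ(z_β) = Φ(0.133) ≈ 0.553

Effect size d = 0.2 is small by Cohen's convention (0.2/0.5/0.8).

Threshold: power ≥ 0.80 is conventionally adequate.
Power ≈ 0.55 → the study is underpowered (power < 0.80).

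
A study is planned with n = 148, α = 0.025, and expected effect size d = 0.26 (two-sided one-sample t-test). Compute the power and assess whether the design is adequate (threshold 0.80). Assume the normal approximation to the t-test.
Power ≈ 0.82; the study is adequately powered (power ≥ 0.80)

Power calculation (one-sample t-test, normal approximation):
z_β = d · √n - z_{α/2}
z_β = 0.26 · √148 - 2.241
z_β = 0.26 · 12.166 - 2.241
z_β = 0.922

Power = Φ(z_β) = Φ(0.922) ≈ 0.822

Effect size d = 0.26 is small by Cohen's convention (0.2/0.5/0.8).

Threshold: power ≥ 0.80 is conventionally adequate.
Power ≈ 0.82 → the study is adequately powered (power ≥ 0.80).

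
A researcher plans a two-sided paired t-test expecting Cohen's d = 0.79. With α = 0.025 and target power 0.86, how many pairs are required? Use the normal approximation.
n = 18 pairs

Sample size formula (paired t-test, normal approximation):
n = ((z_{α/2} + z_β) / d)²

z_{α/2} = 2.241 (for α = 0.025, two-sided)
z_β = 1.080 (for power = 0.86)
d = 0.79

n = ((2.241 + 1.080) / 0.79)²
n = (4.204)²
n ≈ 17.67
Round up to the next whole number: n = 18 pairs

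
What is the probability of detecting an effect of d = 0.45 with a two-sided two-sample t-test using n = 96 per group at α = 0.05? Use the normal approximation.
Power ≈ 0.88

Power calculation (two-sample t-test, normal approximation):
z_β = d · √(n/2) - z_{α/2}
z_β = 0.45 · √(96/2) - 1.960
z_β = 0.45 · 6.928 - 1.960
z_β = 1.158

Power = Φ(z_β) = Φ(1.158) ≈ 0.877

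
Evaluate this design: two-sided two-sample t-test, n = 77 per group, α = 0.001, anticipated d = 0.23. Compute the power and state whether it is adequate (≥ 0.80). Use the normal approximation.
Power ≈ 0.03; the study is underpowered (power < 0.80)

Power calculation (two-sample t-test, normal approximation):
z_β = d · √(n/2) - z_{α/2}
z_β = 0.23 · √(77/2) - 3.291
z_β = 0.23 · 6.205 - 3.291
z_β = -1.863

Power = Φ(z_β) = Φ(-1.863) ≈ 0.031

Effect size d = 0.23 is small by Cohen's convention (0.2/0.5/0.8).

Threshold: power ≥ 0.80 is conventionally adequate.
Power ≈ 0.03 → the study is underpowered (power < 0.80).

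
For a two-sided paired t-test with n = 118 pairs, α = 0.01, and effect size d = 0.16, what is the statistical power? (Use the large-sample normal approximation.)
Power ≈ 0.20

Power calculation (paired t-test, normal approximation):
z_β = d · √n - z_{α/2}
z_β = 0.16 · √118 - 2.576
z_β = 0.16 · 10.863 - 2.576
z_β = -0.838

Power = Φ(z_β) = Φ(-0.838) ≈ 0.201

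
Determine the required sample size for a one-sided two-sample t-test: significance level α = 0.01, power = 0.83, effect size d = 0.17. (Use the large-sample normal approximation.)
n = 745 per group

Sample size formula (two-sample t-test, normal approximation):
n = 2 · ((z_α + z_β) / d)²

z_α = 2.326 (for α = 0.01, one-sided)
z_β = 0.954 (for power = 0.83)
d = 0.17

n = 2 · ((2.326 + 0.954) / 0.17)²
n = 2 · (19.294)²
n ≈ 744.52
Round up to the next whole number: n = 745 per group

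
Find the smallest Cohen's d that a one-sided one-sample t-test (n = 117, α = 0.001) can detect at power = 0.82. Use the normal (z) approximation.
d ≈ 0.37

Minimum detectable effect (one-sample t-test, normal approximation):
d = (z_α + z_β) / √n
d = (3.090 + 0.915) / √117
d = 4.006 / 10.817
d ≈ 0.37

By Cohen's convention (0.2 small / 0.5 medium / 0.8 large): small effect.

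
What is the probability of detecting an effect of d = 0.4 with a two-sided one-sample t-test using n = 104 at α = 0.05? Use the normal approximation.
Power ≈ 0.98

Power calculation (one-sample t-test, normal approximation):
z_β = d · √n - z_{α/2}
z_β = 0.4 · √104 - 1.960
z_β = 0.4 · 10.198 - 1.960
z_β = 2.119

Power = Φ(z_β) = Φ(2.119) ≈ 0.983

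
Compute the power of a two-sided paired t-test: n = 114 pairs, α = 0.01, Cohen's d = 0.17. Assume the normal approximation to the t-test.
Power ≈ 0.22

Power calculation (paired t-test, normal approximation):
z_β = d · √n - z_{α/2}
z_β = 0.17 · √114 - 2.576
z_β = 0.17 · 10.677 - 2.576
z_β = -0.761

Power = Φ(z_β) = Φ(-0.761) ≈ 0.223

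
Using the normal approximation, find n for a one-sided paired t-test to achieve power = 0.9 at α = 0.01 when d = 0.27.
n = 179 pairs

Sample size formula (paired t-test, normal approximation):
n = ((z_α + z_β) / d)²

z_α = 2.326 (for α = 0.01, one-sided)
z_β = 1.282 (for power = 0.9)
d = 0.27

n = ((2.326 + 1.282) / 0.27)²
n = (13.363)²
n ≈ 178.57
Round up to the next whole number: n = 179 pairs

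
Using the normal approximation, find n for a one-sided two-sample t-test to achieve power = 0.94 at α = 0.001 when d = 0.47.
n = 196 per group

Sample size formula (two-sample t-test, normal approximation):
n = 2 · ((z_α + z_β) / d)²

z_α = 3.090 (for α = 0.001, one-sided)
z_β = 1.555 (for power = 0.94)
d = 0.47

n = 2 · ((3.090 + 1.555) / 0.47)²
n = 2 · (9.883)²
n ≈ 195.35
Round up to the next whole number: n = 196 per group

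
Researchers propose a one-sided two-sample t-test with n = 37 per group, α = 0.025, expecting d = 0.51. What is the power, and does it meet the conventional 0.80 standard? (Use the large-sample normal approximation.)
Power ≈ 0.59; the study is underpowered (power < 0.80)

Power calculation (two-sample t-test, normal approximation):
z_β = d · √(n/2) - z_α
z_β = 0.51 · √(37/2) - 1.960
z_β = 0.51 · 4.301 - 1.960
z_β = 0.234

Power = Φ(z_β) = Φ(0.234) ≈ 0.592

Effect size d = 0.51 is medium by Cohen's convention (0.2/0.5/0.8).

Threshold: power ≥ 0.80 is conventionally adequate.
Power ≈ 0.59 → the study is underpowered (power < 0.80).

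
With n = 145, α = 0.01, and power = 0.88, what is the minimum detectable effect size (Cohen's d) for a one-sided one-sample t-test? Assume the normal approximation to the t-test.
d ≈ 0.29

Minimum detectable effect (one-sample t-test, normal approximation):
d = (z_α + z_β) / √n
d = (2.326 + 1.175) / √145
d = 3.501 / 12.042
d ≈ 0.29

By Cohen's convention (0.2 small / 0.5 medium / 0.8 large): small effect.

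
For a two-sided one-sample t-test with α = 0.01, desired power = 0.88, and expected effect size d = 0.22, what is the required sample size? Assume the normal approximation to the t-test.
n = 291

Sample size formula (one-sample t-test, normal approximation):
n = ((z_{α/2} + z_β) / d)²

z_{α/2} = 2.576 (for α = 0.01, two-sided)
z_β = 1.175 (for power = 0.88)
d = 0.22

n = ((2.576 + 1.175) / 0.22)²
n = (17.050)²
n ≈ 290.70
Round up to the next whole number: n = 291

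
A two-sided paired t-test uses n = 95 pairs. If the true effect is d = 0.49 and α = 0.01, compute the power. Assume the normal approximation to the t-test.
Power ≈ 0.99

Power calculation (paired t-test, normal approximation):
z_β = d · √n - z_{α/2}
z_β = 0.49 · √95 - 2.576
z_β = 0.49 · 9.747 - 2.576
z_β = 2.200

Power = Φ(z_β) = Φ(2.200) ≈ 0.986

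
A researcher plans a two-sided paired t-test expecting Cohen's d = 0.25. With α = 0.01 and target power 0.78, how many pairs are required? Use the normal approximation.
n = 180 pairs

Sample size formula (paired t-test, normal approximation):
n = ((z_{α/2} + z_β) / d)²

z_{α/2} = 2.576 (for α = 0.01, two-sided)
z_β = 0.772 (for power = 0.78)
d = 0.25

n = ((2.576 + 0.772) / 0.25)²
n = (13.392)²
n ≈ 179.35
Round up to the next whole number: n = 180 pairs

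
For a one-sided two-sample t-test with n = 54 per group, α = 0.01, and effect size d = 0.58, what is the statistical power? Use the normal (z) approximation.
Power ≈ 0.75

Power calculation (two-sample t-test, normal approximation):
z_β = d · √(n/2) - z_α
z_β = 0.58 · √(54/2) - 2.326
z_β = 0.58 · 5.196 - 2.326
z_β = 0.687

Power = Φ(z_β) = Φ(0.687) ≈ 0.754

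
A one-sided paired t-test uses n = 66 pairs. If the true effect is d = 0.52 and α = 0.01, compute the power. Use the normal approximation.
Power ≈ 0.97

Power calculation (paired t-test, normal approximation):
z_β = d · √n - z_α
z_β = 0.52 · √66 - 2.326
z_β = 0.52 · 8.124 - 2.326
z_β = 1.898

Power = Φ(z_β) = Φ(1.898) ≈ 0.971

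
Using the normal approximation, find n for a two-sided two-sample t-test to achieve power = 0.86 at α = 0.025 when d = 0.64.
n = 54 per group

Sample size formula (two-sample t-test, normal approximation):
n = 2 · ((z_{α/2} + z_β) / d)²

z_{α/2} = 2.241 (for α = 0.025, two-sided)
z_β = 1.080 (for power = 0.86)
d = 0.64

n = 2 · ((2.241 + 1.080) / 0.64)²
n = 2 · (5.189)²
n ≈ 53.85
Round up to the next whole number: n = 54 per group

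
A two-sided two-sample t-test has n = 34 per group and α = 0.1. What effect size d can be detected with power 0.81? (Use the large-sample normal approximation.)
d ≈ 0.61

Minimum detectable effect (two-sample t-test, normal approximation):
d = (z_{α/2} + z_β) / √(n/2)
d = (1.645 + 0.878) / √(34/2)
d = 2.523 / 4.123
d ≈ 0.61

By Cohen's convention (0.2 small / 0.5 medium / 0.8 large): medium effect.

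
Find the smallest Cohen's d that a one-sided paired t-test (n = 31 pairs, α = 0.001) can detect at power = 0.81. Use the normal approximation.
d ≈ 0.71

Minimum detectable effect (paired t-test, normal approximation):
d = (z_α + z_β) / √n
d = (3.090 + 0.878) / √31
d = 3.968 / 5.568
d ≈ 0.71

By Cohen's convention (0.2 small / 0.5 medium / 0.8 large): medium effect.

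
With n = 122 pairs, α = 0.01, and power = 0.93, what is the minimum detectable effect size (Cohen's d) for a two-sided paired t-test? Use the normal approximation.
d ≈ 0.37

Minimum detectable effect (paired t-test, normal approximation):
d = (z_{α/2} + z_β) / √n
d = (2.576 + 1.476) / √122
d = 4.052 / 11.045
d ≈ 0.37

By Cohen's convention (0.2 small / 0.5 medium / 0.8 large): small effect.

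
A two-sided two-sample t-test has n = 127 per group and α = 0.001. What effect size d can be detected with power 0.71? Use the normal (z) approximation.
d ≈ 0.48

Minimum detectable effect (two-sample t-test, normal approximation):
d = (z_{α/2} + z_β) / √(n/2)
d = (3.291 + 0.553) / √(127/2)
d = 3.844 / 7.969
d ≈ 0.48

By Cohen's convention (0.2 small / 0.5 medium / 0.8 large): small effect.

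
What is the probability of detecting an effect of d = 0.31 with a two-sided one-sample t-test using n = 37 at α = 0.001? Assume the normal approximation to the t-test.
Power ≈ 0.08

Power calculation (one-sample t-test, normal approximation):
z_β = d · √n - z_{α/2}
z_β = 0.31 · √37 - 3.291
z_β = 0.31 · 6.083 - 3.291
z_β = -1.405

Power = Φ(z_β) = Φ(-1.405) ≈ 0.080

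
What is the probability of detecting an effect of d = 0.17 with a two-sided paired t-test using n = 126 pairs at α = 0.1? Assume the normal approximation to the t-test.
Power ≈ 0.60

Power calculation (paired t-test, normal approximation):
z_β = d · √n - z_{α/2}
z_β = 0.17 · √126 - 1.645
z_β = 0.17 · 11.225 - 1.645
z_β = 0.263

Power = Φ(z_β) = Φ(0.263) ≈ 0.604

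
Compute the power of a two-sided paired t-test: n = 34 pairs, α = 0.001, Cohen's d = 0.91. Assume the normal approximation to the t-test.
Power ≈ 0.98

Power calculation (paired t-test, normal approximation):
z_β = d · √n - z_{α/2}
z_β = 0.91 · √34 - 3.291
z_β = 0.91 · 5.831 - 3.291
z_β = 2.016

Power = Φ(z_β) = Φ(2.016) ≈ 0.978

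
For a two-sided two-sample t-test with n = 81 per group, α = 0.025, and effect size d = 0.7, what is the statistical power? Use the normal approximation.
Power ≈ 0.99

Power calculation (two-sample t-test, normal approximation):
z_β = d · √(n/2) - z_{α/2}
z_β = 0.7 · √(81/2) - 2.241
z_β = 0.7 · 6.364 - 2.241
z_β = 2.213

Power = Φ(z_β) = Φ(2.213) ≈ 0.987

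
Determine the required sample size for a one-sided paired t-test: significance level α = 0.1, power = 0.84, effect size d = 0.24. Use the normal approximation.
n = 90 pairs

Sample size formula (paired t-test, normal approximation):
n = ((z_α + z_β) / d)²

z_α = 1.282 (for α = 0.1, one-sided)
z_β = 0.994 (for power = 0.84)
d = 0.24

n = ((1.282 + 0.994) / 0.24)²
n = (9.483)²
n ≈ 89.93
Round up to the next whole number: n = 90 pairs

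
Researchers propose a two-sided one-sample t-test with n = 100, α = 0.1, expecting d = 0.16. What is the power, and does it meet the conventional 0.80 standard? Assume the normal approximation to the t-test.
Power ≈ 0.48; the study is underpowered (power < 0.80)

Power calculation (one-sample t-test, normal approximation):
z_β = d · √n - z_{α/2}
z_β = 0.16 · √100 - 1.645
z_β = 0.16 · 10.000 - 1.645
z_β = -0.045

Power = Φ(z_β) = Φ(-0.045) ≈ 0.482

Effect size d = 0.16 is very small by Cohen's convention (0.2/0.5/0.8).

Threshold: power ≥ 0.80 is conventionally adequate.
Power ≈ 0.48 → the study is underpowered (power < 0.80).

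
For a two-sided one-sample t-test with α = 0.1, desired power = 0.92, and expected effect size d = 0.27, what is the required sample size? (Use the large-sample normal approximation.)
n = 128

Sample size formula (one-sample t-test, normal approximation):
n = ((z_{α/2} + z_β) / d)²

z_{α/2} = 1.645 (for α = 0.1, two-sided)
z_β = 1.405 (for power = 0.92)
d = 0.27

n = ((1.645 + 1.405) / 0.27)²
n = (11.296)²
n ≈ 127.60
Round up to the next whole number: n = 128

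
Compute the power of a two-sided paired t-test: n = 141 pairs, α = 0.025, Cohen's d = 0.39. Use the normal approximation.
Power ≈ 0.99

Power calculation (paired t-test, normal approximation):
z_β = d · √n - z_{α/2}
z_β = 0.39 · √141 - 2.241
z_β = 0.39 · 11.874 - 2.241
z_β = 2.390

Power = Φ(z_β) = Φ(2.390) ≈ 0.992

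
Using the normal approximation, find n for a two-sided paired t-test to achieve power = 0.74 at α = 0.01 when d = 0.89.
n = 14 pairs

Sample size formula (paired t-test, normal approximation):
n = ((z_{α/2} + z_β) / d)²

z_{α/2} = 2.576 (for α = 0.01, two-sided)
z_β = 0.643 (for power = 0.74)
d = 0.89

n = ((2.576 + 0.643) / 0.89)²
n = (3.617)²
n ≈ 13.08
Round up to the next whole number: n = 14 pairs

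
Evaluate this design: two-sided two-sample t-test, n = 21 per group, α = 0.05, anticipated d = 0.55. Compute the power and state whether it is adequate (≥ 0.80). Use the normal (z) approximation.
Power ≈ 0.43; the study is underpowered (power < 0.80)

Power calculation (two-sample t-test, normal approximation):
z_β = d · √(n/2) - z_{α/2}
z_β = 0.55 · √(21/2) - 1.960
z_β = 0.55 · 3.240 - 1.960
z_β = -0.178

Power = Φ(z_β) = Φ(-0.178) ≈ 0.429

Effect size d = 0.55 is medium by Cohen's convention (0.2/0.5/0.8).

Threshold: power ≥ 0.80 is conventionally adequate.
Power ≈ 0.43 → the study is underpowered (power < 0.80).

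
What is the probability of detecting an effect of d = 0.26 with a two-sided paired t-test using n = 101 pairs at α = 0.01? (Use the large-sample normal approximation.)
Power ≈ 0.51

Power calculation (paired t-test, normal approximation):
z_β = d · √n - z_{α/2}
z_β = 0.26 · √101 - 2.576
z_β = 0.26 · 10.050 - 2.576
z_β = 0.037

Power = Φ(z_β) = Φ(0.037) ≈ 0.515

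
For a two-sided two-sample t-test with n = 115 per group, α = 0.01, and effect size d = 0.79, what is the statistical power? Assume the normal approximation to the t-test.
Power ≈ 1.00

Power calculation (two-sample t-test, normal approximation):
z_β = d · √(n/2) - z_{α/2}
z_β = 0.79 · √(115/2) - 2.576
z_β = 0.79 · 7.583 - 2.576
z_β = 3.415

Power = Φ(z_β) = Φ(3.415) ≈ 1.000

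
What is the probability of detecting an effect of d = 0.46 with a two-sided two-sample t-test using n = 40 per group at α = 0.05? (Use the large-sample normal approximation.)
Power ≈ 0.54

Power calculation (two-sample t-test, normal approximation):
z_β = d · √(n/2) - z_{α/2}
z_β = 0.46 · √(40/2) - 1.960
z_β = 0.46 · 4.472 - 1.960
z_β = 0.097

Power = Φ(z_β) = Φ(0.097) ≈ 0.539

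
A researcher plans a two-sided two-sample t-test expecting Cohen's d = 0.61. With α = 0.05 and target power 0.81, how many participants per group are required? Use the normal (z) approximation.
n = 44 per group

Sample size formula (two-sample t-test, normal approximation):
n = 2 · ((z_{α/2} + z_β) / d)²

z_{α/2} = 1.960 (for α = 0.05, two-sided)
z_β = 0.878 (for power = 0.81)
d = 0.61

n = 2 · ((1.960 + 0.878) / 0.61)²
n = 2 · (4.652)²
n ≈ 43.28
Round up to the next whole number: n = 44 per group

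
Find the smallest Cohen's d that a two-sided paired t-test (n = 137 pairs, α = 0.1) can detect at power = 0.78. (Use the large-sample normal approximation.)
d ≈ 0.21

Minimum detectable effect (paired t-test, normal approximation):
d = (z_{α/2} + z_β) / √n
d = (1.645 + 0.772) / √137
d = 2.417 / 11.705
d ≈ 0.21

By Cohen's convention (0.2 small / 0.5 medium / 0.8 large): small effect.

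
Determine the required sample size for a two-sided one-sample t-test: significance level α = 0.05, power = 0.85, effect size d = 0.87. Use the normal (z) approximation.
n = 12

Sample size formula (one-sample t-test, normal approximation):
n = ((z_{α/2} + z_β) / d)²

z_{α/2} = 1.960 (for α = 0.05, two-sided)
z_β = 1.036 (for power = 0.85)
d = 0.87

n = ((1.960 + 1.036) / 0.87)²
n = (3.444)²
n ≈ 11.86
Round up to the next whole number: n = 12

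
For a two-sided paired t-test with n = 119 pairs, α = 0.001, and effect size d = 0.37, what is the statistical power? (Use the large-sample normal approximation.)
Power ≈ 0.77

Power calculation (paired t-test, normal approximation):
z_β = d · √n - z_{α/2}
z_β = 0.37 · √119 - 3.291
z_β = 0.37 · 10.909 - 3.291
z_β = 0.746

Power = Φ(z_β) = Φ(0.746) ≈ 0.772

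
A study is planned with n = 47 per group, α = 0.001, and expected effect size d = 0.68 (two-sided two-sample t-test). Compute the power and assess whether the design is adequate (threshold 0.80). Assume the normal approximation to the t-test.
Power ≈ 0.50; the study is underpowered (power < 0.80)

Power calculation (two-sample t-test, normal approximation):
z_β = d · √(n/2) - z_{α/2}
z_β = 0.68 · √(47/2) - 3.291
z_β = 0.68 · 4.848 - 3.291
z_β = 0.006

Power = Φ(z_β) = Φ(0.006) ≈ 0.502

Effect size d = 0.68 is medium by Cohen's convention (0.2/0.5/0.8).

Threshold: power ≥ 0.80 is conventionally adequate.
Power ≈ 0.50 → the study is underpowered (power < 0.80).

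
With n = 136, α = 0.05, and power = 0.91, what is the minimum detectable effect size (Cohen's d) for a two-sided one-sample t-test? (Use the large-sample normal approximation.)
d ≈ 0.28

Minimum detectable effect (one-sample t-test, normal approximation):
d = (z_{α/2} + z_β) / √n
d = (1.960 + 1.341) / √136
d = 3.301 / 11.662
d ≈ 0.28

By Cohen's convention (0.2 small / 0.5 medium / 0.8 large): small effect.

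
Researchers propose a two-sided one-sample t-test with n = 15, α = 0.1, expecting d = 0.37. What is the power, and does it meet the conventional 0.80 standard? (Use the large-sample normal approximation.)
Power ≈ 0.42; the study is underpowered (power < 0.80)

Power calculation (one-sample t-test, normal approximation):
z_β = d · √n - z_{α/2}
z_β = 0.37 · √15 - 1.645
z_β = 0.37 · 3.873 - 1.645
z_β = -0.212

Power = Φ(z_β) = Φ(-0.212) ≈ 0.416

Effect size d = 0.37 is small by Cohen's convention (0.2/0.5/0.8).

Threshold: power ≥ 0.80 is conventionally adequate.
Power ≈ 0.42 → the study is underpowered (power < 0.80).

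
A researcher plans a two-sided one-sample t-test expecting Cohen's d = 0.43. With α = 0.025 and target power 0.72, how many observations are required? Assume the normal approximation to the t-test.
n = 44

Sample size formula (one-sample t-test, normal approximation):
n = ((z_{α/2} + z_β) / d)²

z_{α/2} = 2.241 (for α = 0.025, two-sided)
z_β = 0.583 (for power = 0.72)
d = 0.43

n = ((2.241 + 0.583) / 0.43)²
n = (6.567)²
n ≈ 43.13
Round up to the next whole number: n = 44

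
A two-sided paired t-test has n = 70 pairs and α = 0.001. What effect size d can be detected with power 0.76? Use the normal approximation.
d ≈ 0.48

Minimum detectable effect (paired t-test, normal approximation):
d = (z_{α/2} + z_β) / √n
d = (3.291 + 0.706) / √70
d = 3.997 / 8.367
d ≈ 0.48

By Cohen's convention (0.2 small / 0.5 medium / 0.8 large): small effect.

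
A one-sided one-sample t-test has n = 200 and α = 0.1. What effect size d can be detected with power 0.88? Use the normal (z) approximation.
d ≈ 0.17

Minimum detectable effect (one-sample t-test, normal approximation):
d = (z_α + z_β) / √n
d = (1.282 + 1.175) / √200
d = 2.457 / 14.142
d ≈ 0.17

By Cohen's convention (0.2 small / 0.5 medium / 0.8 large): very small effect.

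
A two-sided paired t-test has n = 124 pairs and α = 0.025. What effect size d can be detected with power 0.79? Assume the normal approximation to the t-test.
d ≈ 0.27

Minimum detectable effect (paired t-test, normal approximation):
d = (z_{α/2} + z_β) / √n
d = (2.241 + 0.806) / √124
d = 3.048 / 11.136
d ≈ 0.27

By Cohen's convention (0.2 small / 0.5 medium / 0.8 large): small effect.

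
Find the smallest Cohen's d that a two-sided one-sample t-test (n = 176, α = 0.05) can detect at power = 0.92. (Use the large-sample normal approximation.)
d ≈ 0.25

Minimum detectable effect (one-sample t-test, normal approximation):
d = (z_{α/2} + z_β) / √n
d = (1.960 + 1.405) / √176
d = 3.365 / 13.266
d ≈ 0.25

By Cohen's convention (0.2 small / 0.5 medium / 0.8 large): small effect.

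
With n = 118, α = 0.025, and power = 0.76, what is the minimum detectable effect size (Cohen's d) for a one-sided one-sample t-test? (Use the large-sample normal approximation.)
d ≈ 0.25

Minimum detectable effect (one-sample t-test, normal approximation):
d = (z_α + z_β) / √n
d = (1.960 + 0.706) / √118
d = 2.666 / 10.863
d ≈ 0.25

By Cohen's convention (0.2 small / 0.5 medium / 0.8 large): small effect.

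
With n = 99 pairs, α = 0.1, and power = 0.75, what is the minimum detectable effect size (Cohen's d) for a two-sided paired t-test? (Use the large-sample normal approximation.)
d ≈ 0.23

Minimum detectable effect (paired t-test, normal approximation):
d = (z_{α/2} + z_β) / √n
d = (1.645 + 0.674) / √99
d = 2.319 / 9.950
d ≈ 0.23

By Cohen's convention (0.2 small / 0.5 medium / 0.8 large): small effect.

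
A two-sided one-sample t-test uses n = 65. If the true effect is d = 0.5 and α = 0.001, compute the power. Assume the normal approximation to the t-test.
Power ≈ 0.77

Power calculation (one-sample t-test, normal approximation):
z_β = d · √n - z_{α/2}
z_β = 0.5 · √65 - 3.291
z_β = 0.5 · 8.062 - 3.291
z_β = 0.741

Power = Φ(z_β) = Φ(0.741) ≈ 0.771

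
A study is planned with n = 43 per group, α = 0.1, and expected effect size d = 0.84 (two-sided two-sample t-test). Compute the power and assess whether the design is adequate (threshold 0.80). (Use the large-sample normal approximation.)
Power ≈ 0.99; the study is adequately powered (power ≥ 0.80)

Power calculation (two-sample t-test, normal approximation):
z_β = d · √(n/2) - z_{α/2}
z_β = 0.84 · √(43/2) - 1.645
z_β = 0.84 · 4.637 - 1.645
z_β = 2.250

Power = Φ(z_β) = Φ(2.250) ≈ 0.988

Effect size d = 0.84 is large by Cohen's convention (0.2/0.5/0.8).

Threshold: power ≥ 0.80 is conventionally adequate.
Power ≈ 0.99 → the study is adequately powered (power ≥ 0.80).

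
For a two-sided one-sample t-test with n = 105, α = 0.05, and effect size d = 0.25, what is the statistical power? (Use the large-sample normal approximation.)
Power ≈ 0.73

Power calculation (one-sample t-test, normal approximation):
z_β = d · √n - z_{α/2}
z_β = 0.25 · √105 - 1.960
z_β = 0.25 · 10.247 - 1.960
z_β = 0.602

Power = Φ(z_β) = Φ(0.602) ≈ 0.726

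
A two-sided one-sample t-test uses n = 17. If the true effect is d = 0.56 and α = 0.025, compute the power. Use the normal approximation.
Power ≈ 0.53

Power calculation (one-sample t-test, normal approximation):
z_β = d · √n - z_{α/2}
z_β = 0.56 · √17 - 2.241
z_β = 0.56 · 4.123 - 2.241
z_β = 0.068

Power = Φ(z_β) = Φ(0.068) ≈ 0.527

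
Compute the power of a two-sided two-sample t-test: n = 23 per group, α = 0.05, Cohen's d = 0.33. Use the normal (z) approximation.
Power ≈ 0.20

Power calculation (two-sample t-test, normal approximation):
z_β = d · √(n/2) - z_{α/2}
z_β = 0.33 · √(23/2) - 1.960
z_β = 0.33 · 3.391 - 1.960
z_β = -0.841

Power = Φ(z_β) = Φ(-0.841) ≈ 0.200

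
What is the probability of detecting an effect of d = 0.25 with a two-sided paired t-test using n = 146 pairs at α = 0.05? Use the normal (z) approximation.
Power ≈ 0.86

Power calculation (paired t-test, normal approximation):
z_β = d · √n - z_{α/2}
z_β = 0.25 · √146 - 1.960
z_β = 0.25 · 12.083 - 1.960
z_β = 1.061

Power = Φ(z_β) = Φ(1.061) ≈ 0.856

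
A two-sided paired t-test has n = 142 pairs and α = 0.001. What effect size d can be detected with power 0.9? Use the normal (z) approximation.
d ≈ 0.38

Minimum detectable effect (paired t-test, normal approximation):
d = (z_{α/2} + z_β) / √n
d = (3.291 + 1.282) / √142
d = 4.572 / 11.916
d ≈ 0.38

By Cohen's convention (0.2 small / 0.5 medium / 0.8 large): small effect.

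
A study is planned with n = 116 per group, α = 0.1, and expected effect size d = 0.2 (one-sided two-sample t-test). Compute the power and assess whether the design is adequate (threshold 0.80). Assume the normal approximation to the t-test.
Power ≈ 0.60; the study is underpowered (power < 0.80)

Power calculation (two-sample t-test, normal approximation):
z_β = d · √(n/2) - z_α
z_β = 0.2 · √(116/2) - 1.282
z_β = 0.2 · 7.616 - 1.282
z_β = 0.242

Power = Φ(z_β) = Φ(0.242) ≈ 0.595

Effect size d = 0.2 is small by Cohen's convention (0.2/0.5/0.8).

Threshold: power ≥ 0.80 is conventionally adequate.
Power ≈ 0.60 → the study is underpowered (power < 0.80).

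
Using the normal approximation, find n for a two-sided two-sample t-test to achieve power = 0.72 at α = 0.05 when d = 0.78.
n = 22 per group

Sample size formula (two-sample t-test, normal approximation):
n = 2 · ((z_{α/2} + z_β) / d)²

z_{α/2} = 1.960 (for α = 0.05, two-sided)
z_β = 0.583 (for power = 0.72)
d = 0.78

n = 2 · ((1.960 + 0.583) / 0.78)²
n = 2 · (3.260)²
n ≈ 21.26
Round up to the next whole number: n = 22 per group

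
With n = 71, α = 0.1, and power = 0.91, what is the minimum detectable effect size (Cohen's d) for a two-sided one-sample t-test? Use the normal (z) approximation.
d ≈ 0.35

Minimum detectable effect (one-sample t-test, normal approximation):
d = (z_{α/2} + z_β) / √n
d = (1.645 + 1.341) / √71
d = 2.986 / 8.426
d ≈ 0.35

By Cohen's convention (0.2 small / 0.5 medium / 0.8 large): small effect.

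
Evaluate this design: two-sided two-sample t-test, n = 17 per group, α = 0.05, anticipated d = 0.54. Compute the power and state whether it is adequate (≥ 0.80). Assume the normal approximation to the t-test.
Power ≈ 0.35; the study is underpowered (power < 0.80)

Power calculation (two-sample t-test, normal approximation):
z_β = d · √(n/2) - z_{α/2}
z_β = 0.54 · √(17/2) - 1.960
z_β = 0.54 · 2.915 - 1.960
z_β = -0.386

Power = Φ(z_β) = Φ(-0.386) ≈ 0.350

Effect size d = 0.54 is medium by Cohen's convention (0.2/0.5/0.8).

Threshold: power ≥ 0.80 is conventionally adequate.
Power ≈ 0.35 → the study is underpowered (power < 0.80).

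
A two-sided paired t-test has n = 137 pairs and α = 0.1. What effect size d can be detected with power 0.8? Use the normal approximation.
d ≈ 0.21

Minimum detectable effect (paired t-test, normal approximation):
d = (z_{α/2} + z_β) / √n
d = (1.645 + 0.842) / √137
d = 2.486 / 11.705
d ≈ 0.21

By Cohen's convention (0.2 small / 0.5 medium / 0.8 large): small effect.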